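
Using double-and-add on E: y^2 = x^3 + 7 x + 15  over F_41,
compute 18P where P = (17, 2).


k = 18 = 10010_2 (binary, LSB first: 01001)
Double-and-add from P = (17, 2):
  bit 0 = 0: acc unchanged = O
  bit 1 = 1: acc = O + (15, 25) = (15, 25)
  bit 2 = 0: acc unchanged = (15, 25)
  bit 3 = 0: acc unchanged = (15, 25)
  bit 4 = 1: acc = (15, 25) + (32, 24) = (15, 16)

18P = (15, 16)


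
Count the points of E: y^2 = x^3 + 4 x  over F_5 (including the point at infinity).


For each x in F_5, count y with y^2 = x^3 + 4 x + 0 mod 5:
  x = 0: RHS = 0, y in [0]  -> 1 point(s)
  x = 1: RHS = 0, y in [0]  -> 1 point(s)
  x = 2: RHS = 1, y in [1, 4]  -> 2 point(s)
  x = 3: RHS = 4, y in [2, 3]  -> 2 point(s)
  x = 4: RHS = 0, y in [0]  -> 1 point(s)
Affine points: 7. Add the point at infinity: total = 8.

#E(F_5) = 8


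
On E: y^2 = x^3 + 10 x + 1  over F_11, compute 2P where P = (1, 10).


Doubling: s = (3 x1^2 + a) / (2 y1)
s = (3*1^2 + 10) / (2*10) mod 11 = 10
x3 = s^2 - 2 x1 mod 11 = 10^2 - 2*1 = 10
y3 = s (x1 - x3) - y1 mod 11 = 10 * (1 - 10) - 10 = 10

2P = (10, 10)


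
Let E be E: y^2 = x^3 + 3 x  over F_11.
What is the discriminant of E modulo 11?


4 a^3 + 27 b^2 = 4*3^3 + 27*0^2 = 108 + 0 = 108
Delta = -16 * (108) = -1728
Delta mod 11 = 10

Delta = 10 (mod 11)


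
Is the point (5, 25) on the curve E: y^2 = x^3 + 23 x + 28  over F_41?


Check whether y^2 = x^3 + 23 x + 28 (mod 41) for (x, y) = (5, 25).
LHS: y^2 = 25^2 mod 41 = 10
RHS: x^3 + 23 x + 28 = 5^3 + 23*5 + 28 mod 41 = 22
LHS != RHS

No, not on the curve


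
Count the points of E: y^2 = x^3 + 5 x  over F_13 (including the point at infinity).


For each x in F_13, count y with y^2 = x^3 + 5 x + 0 mod 13:
  x = 0: RHS = 0, y in [0]  -> 1 point(s)
  x = 3: RHS = 3, y in [4, 9]  -> 2 point(s)
  x = 6: RHS = 12, y in [5, 8]  -> 2 point(s)
  x = 7: RHS = 1, y in [1, 12]  -> 2 point(s)
  x = 10: RHS = 10, y in [6, 7]  -> 2 point(s)
Affine points: 9. Add the point at infinity: total = 10.

#E(F_13) = 10


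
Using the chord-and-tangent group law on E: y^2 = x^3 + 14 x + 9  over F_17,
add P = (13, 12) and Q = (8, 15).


P != Q, so use the chord formula.
s = (y2 - y1) / (x2 - x1) = (3) / (12) mod 17 = 13
x3 = s^2 - x1 - x2 mod 17 = 13^2 - 13 - 8 = 12
y3 = s (x1 - x3) - y1 mod 17 = 13 * (13 - 12) - 12 = 1

P + Q = (12, 1)


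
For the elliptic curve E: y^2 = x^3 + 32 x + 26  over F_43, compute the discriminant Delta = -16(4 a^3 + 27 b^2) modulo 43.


4 a^3 + 27 b^2 = 4*32^3 + 27*26^2 = 131072 + 18252 = 149324
Delta = -16 * (149324) = -2389184
Delta mod 43 = 25

Delta = 25 (mod 43)


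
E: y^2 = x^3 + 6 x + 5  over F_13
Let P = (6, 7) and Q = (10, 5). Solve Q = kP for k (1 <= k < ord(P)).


Enumerate multiples of P until we hit Q = (10, 5):
  1P = (6, 7)
  2P = (10, 5)
Match found at i = 2.

k = 2


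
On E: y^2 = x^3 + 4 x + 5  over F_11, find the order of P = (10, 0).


Compute successive multiples of P until we hit O:
  1P = (10, 0)
  2P = O

ord(P) = 2


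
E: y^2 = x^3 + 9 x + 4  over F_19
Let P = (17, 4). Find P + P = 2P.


Doubling: s = (3 x1^2 + a) / (2 y1)
s = (3*17^2 + 9) / (2*4) mod 19 = 5
x3 = s^2 - 2 x1 mod 19 = 5^2 - 2*17 = 10
y3 = s (x1 - x3) - y1 mod 19 = 5 * (17 - 10) - 4 = 12

2P = (10, 12)


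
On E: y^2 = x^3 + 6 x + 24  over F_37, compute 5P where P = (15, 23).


k = 5 = 101_2 (binary, LSB first: 101)
Double-and-add from P = (15, 23):
  bit 0 = 1: acc = O + (15, 23) = (15, 23)
  bit 1 = 0: acc unchanged = (15, 23)
  bit 2 = 1: acc = (15, 23) + (26, 25) = (26, 12)

5P = (26, 12)


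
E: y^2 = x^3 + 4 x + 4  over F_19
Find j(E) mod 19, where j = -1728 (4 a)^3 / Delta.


Delta = -16(4 a^3 + 27 b^2) mod 19 = 12
-1728 * (4 a)^3 = -1728 * (4*4)^3 mod 19 = 11
j = 11 * 12^(-1) mod 19 = 12

j = 12 (mod 19)


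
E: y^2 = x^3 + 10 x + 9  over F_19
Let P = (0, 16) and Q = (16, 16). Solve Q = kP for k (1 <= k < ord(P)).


Enumerate multiples of P until we hit Q = (16, 16):
  1P = (0, 16)
  2P = (7, 2)
  3P = (16, 16)
Match found at i = 3.

k = 3


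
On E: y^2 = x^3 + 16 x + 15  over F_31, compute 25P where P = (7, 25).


k = 25 = 11001_2 (binary, LSB first: 10011)
Double-and-add from P = (7, 25):
  bit 0 = 1: acc = O + (7, 25) = (7, 25)
  bit 1 = 0: acc unchanged = (7, 25)
  bit 2 = 0: acc unchanged = (7, 25)
  bit 3 = 1: acc = (7, 25) + (9, 19) = (24, 26)
  bit 4 = 1: acc = (24, 26) + (18, 20) = (21, 8)

25P = (21, 8)


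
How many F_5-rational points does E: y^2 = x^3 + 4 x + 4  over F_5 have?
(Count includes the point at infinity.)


For each x in F_5, count y with y^2 = x^3 + 4 x + 4 mod 5:
  x = 0: RHS = 4, y in [2, 3]  -> 2 point(s)
  x = 1: RHS = 4, y in [2, 3]  -> 2 point(s)
  x = 2: RHS = 0, y in [0]  -> 1 point(s)
  x = 4: RHS = 4, y in [2, 3]  -> 2 point(s)
Affine points: 7. Add the point at infinity: total = 8.

#E(F_5) = 8


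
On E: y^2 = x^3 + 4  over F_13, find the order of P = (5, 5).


Compute successive multiples of P until we hit O:
  1P = (5, 5)
  2P = (4, 9)
  3P = (7, 3)
  4P = (2, 5)
  5P = (6, 8)
  6P = (11, 3)
  7P = (0, 2)
  8P = (12, 9)
  ... (continuing to 21P)
  21P = O

ord(P) = 21


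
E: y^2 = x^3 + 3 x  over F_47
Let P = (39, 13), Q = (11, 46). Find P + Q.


P != Q, so use the chord formula.
s = (y2 - y1) / (x2 - x1) = (33) / (19) mod 47 = 24
x3 = s^2 - x1 - x2 mod 47 = 24^2 - 39 - 11 = 9
y3 = s (x1 - x3) - y1 mod 47 = 24 * (39 - 9) - 13 = 2

P + Q = (9, 2)


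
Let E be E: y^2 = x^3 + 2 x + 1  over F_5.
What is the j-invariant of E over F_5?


Delta = -16(4 a^3 + 27 b^2) mod 5 = 1
-1728 * (4 a)^3 = -1728 * (4*2)^3 mod 5 = 4
j = 4 * 1^(-1) mod 5 = 4

j = 4 (mod 5)


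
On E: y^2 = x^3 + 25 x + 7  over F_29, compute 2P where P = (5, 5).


Doubling: s = (3 x1^2 + a) / (2 y1)
s = (3*5^2 + 25) / (2*5) mod 29 = 10
x3 = s^2 - 2 x1 mod 29 = 10^2 - 2*5 = 3
y3 = s (x1 - x3) - y1 mod 29 = 10 * (5 - 3) - 5 = 15

2P = (3, 15)


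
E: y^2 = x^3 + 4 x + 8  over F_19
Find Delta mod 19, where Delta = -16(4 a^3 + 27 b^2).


4 a^3 + 27 b^2 = 4*4^3 + 27*8^2 = 256 + 1728 = 1984
Delta = -16 * (1984) = -31744
Delta mod 19 = 5

Delta = 5 (mod 19)


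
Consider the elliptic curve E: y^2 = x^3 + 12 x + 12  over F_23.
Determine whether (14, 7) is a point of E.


Check whether y^2 = x^3 + 12 x + 12 (mod 23) for (x, y) = (14, 7).
LHS: y^2 = 7^2 mod 23 = 3
RHS: x^3 + 12 x + 12 = 14^3 + 12*14 + 12 mod 23 = 3
LHS = RHS

Yes, on the curve


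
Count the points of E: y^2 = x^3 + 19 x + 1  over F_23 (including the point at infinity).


For each x in F_23, count y with y^2 = x^3 + 19 x + 1 mod 23:
  x = 0: RHS = 1, y in [1, 22]  -> 2 point(s)
  x = 2: RHS = 1, y in [1, 22]  -> 2 point(s)
  x = 3: RHS = 16, y in [4, 19]  -> 2 point(s)
  x = 4: RHS = 3, y in [7, 16]  -> 2 point(s)
  x = 6: RHS = 9, y in [3, 20]  -> 2 point(s)
  x = 9: RHS = 4, y in [2, 21]  -> 2 point(s)
  x = 10: RHS = 18, y in [8, 15]  -> 2 point(s)
  x = 11: RHS = 0, y in [0]  -> 1 point(s)
  x = 12: RHS = 2, y in [5, 18]  -> 2 point(s)
  x = 15: RHS = 4, y in [2, 21]  -> 2 point(s)
  x = 16: RHS = 8, y in [10, 13]  -> 2 point(s)
  x = 17: RHS = 16, y in [4, 19]  -> 2 point(s)
  x = 20: RHS = 9, y in [3, 20]  -> 2 point(s)
  x = 21: RHS = 1, y in [1, 22]  -> 2 point(s)
  x = 22: RHS = 4, y in [2, 21]  -> 2 point(s)
Affine points: 29. Add the point at infinity: total = 30.

#E(F_23) = 30


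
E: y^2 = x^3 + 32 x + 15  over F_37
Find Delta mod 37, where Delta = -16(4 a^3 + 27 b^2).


4 a^3 + 27 b^2 = 4*32^3 + 27*15^2 = 131072 + 6075 = 137147
Delta = -16 * (137147) = -2194352
Delta mod 37 = 7

Delta = 7 (mod 37)


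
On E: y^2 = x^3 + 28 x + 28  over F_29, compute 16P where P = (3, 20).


k = 16 = 10000_2 (binary, LSB first: 00001)
Double-and-add from P = (3, 20):
  bit 0 = 0: acc unchanged = O
  bit 1 = 0: acc unchanged = O
  bit 2 = 0: acc unchanged = O
  bit 3 = 0: acc unchanged = O
  bit 4 = 1: acc = O + (20, 27) = (20, 27)

16P = (20, 27)


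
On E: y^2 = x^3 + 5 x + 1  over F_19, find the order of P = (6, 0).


Compute successive multiples of P until we hit O:
  1P = (6, 0)
  2P = O

ord(P) = 2


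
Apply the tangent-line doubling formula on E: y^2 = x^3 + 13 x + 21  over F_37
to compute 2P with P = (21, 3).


Doubling: s = (3 x1^2 + a) / (2 y1)
s = (3*21^2 + 13) / (2*3) mod 37 = 13
x3 = s^2 - 2 x1 mod 37 = 13^2 - 2*21 = 16
y3 = s (x1 - x3) - y1 mod 37 = 13 * (21 - 16) - 3 = 25

2P = (16, 25)


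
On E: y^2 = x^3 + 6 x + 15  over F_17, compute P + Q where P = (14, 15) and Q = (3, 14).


P != Q, so use the chord formula.
s = (y2 - y1) / (x2 - x1) = (16) / (6) mod 17 = 14
x3 = s^2 - x1 - x2 mod 17 = 14^2 - 14 - 3 = 9
y3 = s (x1 - x3) - y1 mod 17 = 14 * (14 - 9) - 15 = 4

P + Q = (9, 4)


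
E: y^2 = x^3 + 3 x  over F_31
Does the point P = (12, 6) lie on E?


Check whether y^2 = x^3 + 3 x + 0 (mod 31) for (x, y) = (12, 6).
LHS: y^2 = 6^2 mod 31 = 5
RHS: x^3 + 3 x + 0 = 12^3 + 3*12 + 0 mod 31 = 28
LHS != RHS

No, not on the curve


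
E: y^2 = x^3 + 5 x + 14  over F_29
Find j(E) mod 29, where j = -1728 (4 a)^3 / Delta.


Delta = -16(4 a^3 + 27 b^2) mod 29 = 12
-1728 * (4 a)^3 = -1728 * (4*5)^3 mod 29 = 10
j = 10 * 12^(-1) mod 29 = 25

j = 25 (mod 29)


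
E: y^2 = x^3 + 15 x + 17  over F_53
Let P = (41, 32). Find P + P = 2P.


Doubling: s = (3 x1^2 + a) / (2 y1)
s = (3*41^2 + 15) / (2*32) mod 53 = 31
x3 = s^2 - 2 x1 mod 53 = 31^2 - 2*41 = 31
y3 = s (x1 - x3) - y1 mod 53 = 31 * (41 - 31) - 32 = 13

2P = (31, 13)


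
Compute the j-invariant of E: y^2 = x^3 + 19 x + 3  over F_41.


Delta = -16(4 a^3 + 27 b^2) mod 41 = 18
-1728 * (4 a)^3 = -1728 * (4*19)^3 mod 41 = 25
j = 25 * 18^(-1) mod 41 = 31

j = 31 (mod 41)


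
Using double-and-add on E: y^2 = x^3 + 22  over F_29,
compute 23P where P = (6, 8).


k = 23 = 10111_2 (binary, LSB first: 11101)
Double-and-add from P = (6, 8):
  bit 0 = 1: acc = O + (6, 8) = (6, 8)
  bit 1 = 1: acc = (6, 8) + (10, 23) = (18, 5)
  bit 2 = 1: acc = (18, 5) + (25, 4) = (2, 1)
  bit 3 = 0: acc unchanged = (2, 1)
  bit 4 = 1: acc = (2, 1) + (3, 7) = (2, 28)

23P = (2, 28)


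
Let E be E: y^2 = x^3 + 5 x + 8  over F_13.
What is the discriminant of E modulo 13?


4 a^3 + 27 b^2 = 4*5^3 + 27*8^2 = 500 + 1728 = 2228
Delta = -16 * (2228) = -35648
Delta mod 13 = 11

Delta = 11 (mod 13)


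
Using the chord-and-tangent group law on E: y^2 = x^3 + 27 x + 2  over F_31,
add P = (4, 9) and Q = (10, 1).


P != Q, so use the chord formula.
s = (y2 - y1) / (x2 - x1) = (23) / (6) mod 31 = 9
x3 = s^2 - x1 - x2 mod 31 = 9^2 - 4 - 10 = 5
y3 = s (x1 - x3) - y1 mod 31 = 9 * (4 - 5) - 9 = 13

P + Q = (5, 13)


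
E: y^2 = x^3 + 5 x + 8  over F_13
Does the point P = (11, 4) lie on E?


Check whether y^2 = x^3 + 5 x + 8 (mod 13) for (x, y) = (11, 4).
LHS: y^2 = 4^2 mod 13 = 3
RHS: x^3 + 5 x + 8 = 11^3 + 5*11 + 8 mod 13 = 3
LHS = RHS

Yes, on the curve


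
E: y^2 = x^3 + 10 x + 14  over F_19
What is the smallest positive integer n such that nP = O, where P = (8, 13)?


Compute successive multiples of P until we hit O:
  1P = (8, 13)
  2P = (4, 2)
  3P = (11, 12)
  4P = (17, 9)
  5P = (1, 5)
  6P = (2, 2)
  7P = (15, 9)
  8P = (13, 17)
  ... (continuing to 24P)
  24P = O

ord(P) = 24


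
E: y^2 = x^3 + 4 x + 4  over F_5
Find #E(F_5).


For each x in F_5, count y with y^2 = x^3 + 4 x + 4 mod 5:
  x = 0: RHS = 4, y in [2, 3]  -> 2 point(s)
  x = 1: RHS = 4, y in [2, 3]  -> 2 point(s)
  x = 2: RHS = 0, y in [0]  -> 1 point(s)
  x = 4: RHS = 4, y in [2, 3]  -> 2 point(s)
Affine points: 7. Add the point at infinity: total = 8.

#E(F_5) = 8


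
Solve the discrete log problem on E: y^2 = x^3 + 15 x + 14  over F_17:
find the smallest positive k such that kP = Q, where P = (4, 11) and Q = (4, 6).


Enumerate multiples of P until we hit Q = (4, 6):
  1P = (4, 11)
  2P = (10, 12)
  3P = (12, 16)
  4P = (16, 7)
  5P = (16, 10)
  6P = (12, 1)
  7P = (10, 5)
  8P = (4, 6)
Match found at i = 8.

k = 8


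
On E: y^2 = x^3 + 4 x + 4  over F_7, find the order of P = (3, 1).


Compute successive multiples of P until we hit O:
  1P = (3, 1)
  2P = (5, 3)
  3P = (0, 2)
  4P = (1, 3)
  5P = (4, 0)
  6P = (1, 4)
  7P = (0, 5)
  8P = (5, 4)
  ... (continuing to 10P)
  10P = O

ord(P) = 10


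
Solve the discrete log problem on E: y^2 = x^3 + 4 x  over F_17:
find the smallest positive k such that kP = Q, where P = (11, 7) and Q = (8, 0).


Enumerate multiples of P until we hit Q = (8, 0):
  1P = (11, 7)
  2P = (8, 0)
Match found at i = 2.

k = 2


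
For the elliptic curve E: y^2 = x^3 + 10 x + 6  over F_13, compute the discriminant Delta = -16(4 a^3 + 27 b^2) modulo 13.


4 a^3 + 27 b^2 = 4*10^3 + 27*6^2 = 4000 + 972 = 4972
Delta = -16 * (4972) = -79552
Delta mod 13 = 8

Delta = 8 (mod 13)


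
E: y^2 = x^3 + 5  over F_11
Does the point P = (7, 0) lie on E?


Check whether y^2 = x^3 + 0 x + 5 (mod 11) for (x, y) = (7, 0).
LHS: y^2 = 0^2 mod 11 = 0
RHS: x^3 + 0 x + 5 = 7^3 + 0*7 + 5 mod 11 = 7
LHS != RHS

No, not on the curve


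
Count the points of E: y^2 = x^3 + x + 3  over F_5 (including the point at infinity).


For each x in F_5, count y with y^2 = x^3 + 1 x + 3 mod 5:
  x = 1: RHS = 0, y in [0]  -> 1 point(s)
  x = 4: RHS = 1, y in [1, 4]  -> 2 point(s)
Affine points: 3. Add the point at infinity: total = 4.

#E(F_5) = 4


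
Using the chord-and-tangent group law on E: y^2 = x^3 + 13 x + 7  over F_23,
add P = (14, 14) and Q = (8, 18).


P != Q, so use the chord formula.
s = (y2 - y1) / (x2 - x1) = (4) / (17) mod 23 = 7
x3 = s^2 - x1 - x2 mod 23 = 7^2 - 14 - 8 = 4
y3 = s (x1 - x3) - y1 mod 23 = 7 * (14 - 4) - 14 = 10

P + Q = (4, 10)


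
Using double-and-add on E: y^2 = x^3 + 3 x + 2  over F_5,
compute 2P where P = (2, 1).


k = 2 = 10_2 (binary, LSB first: 01)
Double-and-add from P = (2, 1):
  bit 0 = 0: acc unchanged = O
  bit 1 = 1: acc = O + (1, 4) = (1, 4)

2P = (1, 4)


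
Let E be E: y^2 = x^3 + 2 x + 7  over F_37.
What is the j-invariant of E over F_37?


Delta = -16(4 a^3 + 27 b^2) mod 37 = 2
-1728 * (4 a)^3 = -1728 * (4*2)^3 mod 37 = 8
j = 8 * 2^(-1) mod 37 = 4

j = 4 (mod 37)


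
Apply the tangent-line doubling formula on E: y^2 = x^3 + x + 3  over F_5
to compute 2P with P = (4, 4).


Doubling: s = (3 x1^2 + a) / (2 y1)
s = (3*4^2 + 1) / (2*4) mod 5 = 3
x3 = s^2 - 2 x1 mod 5 = 3^2 - 2*4 = 1
y3 = s (x1 - x3) - y1 mod 5 = 3 * (4 - 1) - 4 = 0

2P = (1, 0)


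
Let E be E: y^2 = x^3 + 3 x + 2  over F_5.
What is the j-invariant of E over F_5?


Delta = -16(4 a^3 + 27 b^2) mod 5 = 4
-1728 * (4 a)^3 = -1728 * (4*3)^3 mod 5 = 1
j = 1 * 4^(-1) mod 5 = 4

j = 4 (mod 5)


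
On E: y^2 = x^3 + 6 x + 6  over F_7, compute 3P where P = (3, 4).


k = 3 = 11_2 (binary, LSB first: 11)
Double-and-add from P = (3, 4):
  bit 0 = 1: acc = O + (3, 4) = (3, 4)
  bit 1 = 1: acc = (3, 4) + (5, 0) = (3, 3)

3P = (3, 3)


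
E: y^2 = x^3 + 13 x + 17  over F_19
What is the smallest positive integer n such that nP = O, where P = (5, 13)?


Compute successive multiples of P until we hit O:
  1P = (5, 13)
  2P = (10, 11)
  3P = (11, 16)
  4P = (8, 14)
  5P = (4, 0)
  6P = (8, 5)
  7P = (11, 3)
  8P = (10, 8)
  ... (continuing to 10P)
  10P = O

ord(P) = 10


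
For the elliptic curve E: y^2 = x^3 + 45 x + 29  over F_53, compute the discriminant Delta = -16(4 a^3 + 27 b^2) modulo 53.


4 a^3 + 27 b^2 = 4*45^3 + 27*29^2 = 364500 + 22707 = 387207
Delta = -16 * (387207) = -6195312
Delta mod 53 = 17

Delta = 17 (mod 53)


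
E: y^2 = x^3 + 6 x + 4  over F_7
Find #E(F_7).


For each x in F_7, count y with y^2 = x^3 + 6 x + 4 mod 7:
  x = 0: RHS = 4, y in [2, 5]  -> 2 point(s)
  x = 1: RHS = 4, y in [2, 5]  -> 2 point(s)
  x = 3: RHS = 0, y in [0]  -> 1 point(s)
  x = 4: RHS = 1, y in [1, 6]  -> 2 point(s)
  x = 6: RHS = 4, y in [2, 5]  -> 2 point(s)
Affine points: 9. Add the point at infinity: total = 10.

#E(F_7) = 10


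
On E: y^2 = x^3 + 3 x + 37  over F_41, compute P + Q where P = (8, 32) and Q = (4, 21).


P != Q, so use the chord formula.
s = (y2 - y1) / (x2 - x1) = (30) / (37) mod 41 = 13
x3 = s^2 - x1 - x2 mod 41 = 13^2 - 8 - 4 = 34
y3 = s (x1 - x3) - y1 mod 41 = 13 * (8 - 34) - 32 = 40

P + Q = (34, 40)


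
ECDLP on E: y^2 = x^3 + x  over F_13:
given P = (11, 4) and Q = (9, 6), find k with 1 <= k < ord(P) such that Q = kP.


Enumerate multiples of P until we hit Q = (9, 6):
  1P = (11, 4)
  2P = (4, 9)
  3P = (7, 8)
  4P = (9, 7)
  5P = (5, 0)
  6P = (9, 6)
Match found at i = 6.

k = 6


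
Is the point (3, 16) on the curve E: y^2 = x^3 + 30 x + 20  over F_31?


Check whether y^2 = x^3 + 30 x + 20 (mod 31) for (x, y) = (3, 16).
LHS: y^2 = 16^2 mod 31 = 8
RHS: x^3 + 30 x + 20 = 3^3 + 30*3 + 20 mod 31 = 13
LHS != RHS

No, not on the curve


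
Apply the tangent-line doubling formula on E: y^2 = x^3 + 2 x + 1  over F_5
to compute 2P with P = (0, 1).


Doubling: s = (3 x1^2 + a) / (2 y1)
s = (3*0^2 + 2) / (2*1) mod 5 = 1
x3 = s^2 - 2 x1 mod 5 = 1^2 - 2*0 = 1
y3 = s (x1 - x3) - y1 mod 5 = 1 * (0 - 1) - 1 = 3

2P = (1, 3)


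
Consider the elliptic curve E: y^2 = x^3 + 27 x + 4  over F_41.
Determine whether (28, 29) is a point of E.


Check whether y^2 = x^3 + 27 x + 4 (mod 41) for (x, y) = (28, 29).
LHS: y^2 = 29^2 mod 41 = 21
RHS: x^3 + 27 x + 4 = 28^3 + 27*28 + 4 mod 41 = 39
LHS != RHS

No, not on the curve


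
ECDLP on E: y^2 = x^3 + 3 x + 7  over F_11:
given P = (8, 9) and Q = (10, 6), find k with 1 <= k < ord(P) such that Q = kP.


Enumerate multiples of P until we hit Q = (10, 6):
  1P = (8, 9)
  2P = (10, 6)
Match found at i = 2.

k = 2


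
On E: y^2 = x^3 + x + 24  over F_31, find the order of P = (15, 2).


Compute successive multiples of P until we hit O:
  1P = (15, 2)
  2P = (11, 23)
  3P = (19, 19)
  4P = (17, 5)
  5P = (9, 7)
  6P = (12, 11)
  7P = (13, 23)
  8P = (28, 26)
  ... (continuing to 28P)
  28P = O

ord(P) = 28


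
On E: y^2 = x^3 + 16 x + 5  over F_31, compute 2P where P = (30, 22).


Doubling: s = (3 x1^2 + a) / (2 y1)
s = (3*30^2 + 16) / (2*22) mod 31 = 11
x3 = s^2 - 2 x1 mod 31 = 11^2 - 2*30 = 30
y3 = s (x1 - x3) - y1 mod 31 = 11 * (30 - 30) - 22 = 9

2P = (30, 9)


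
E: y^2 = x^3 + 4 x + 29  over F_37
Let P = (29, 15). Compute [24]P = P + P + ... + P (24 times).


k = 24 = 11000_2 (binary, LSB first: 00011)
Double-and-add from P = (29, 15):
  bit 0 = 0: acc unchanged = O
  bit 1 = 0: acc unchanged = O
  bit 2 = 0: acc unchanged = O
  bit 3 = 1: acc = O + (27, 5) = (27, 5)
  bit 4 = 1: acc = (27, 5) + (31, 14) = (28, 2)

24P = (28, 2)


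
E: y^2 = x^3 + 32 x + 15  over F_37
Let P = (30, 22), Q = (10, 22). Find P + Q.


P != Q, so use the chord formula.
s = (y2 - y1) / (x2 - x1) = (0) / (17) mod 37 = 0
x3 = s^2 - x1 - x2 mod 37 = 0^2 - 30 - 10 = 34
y3 = s (x1 - x3) - y1 mod 37 = 0 * (30 - 34) - 22 = 15

P + Q = (34, 15)


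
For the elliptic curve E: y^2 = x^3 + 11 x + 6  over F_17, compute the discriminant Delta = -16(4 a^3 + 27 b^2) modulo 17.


4 a^3 + 27 b^2 = 4*11^3 + 27*6^2 = 5324 + 972 = 6296
Delta = -16 * (6296) = -100736
Delta mod 17 = 6

Delta = 6 (mod 17)


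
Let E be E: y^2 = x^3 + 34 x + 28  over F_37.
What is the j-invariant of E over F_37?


Delta = -16(4 a^3 + 27 b^2) mod 37 = 36
-1728 * (4 a)^3 = -1728 * (4*34)^3 mod 37 = 10
j = 10 * 36^(-1) mod 37 = 27

j = 27 (mod 37)


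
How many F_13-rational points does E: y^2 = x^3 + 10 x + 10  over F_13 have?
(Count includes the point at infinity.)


For each x in F_13, count y with y^2 = x^3 + 10 x + 10 mod 13:
  x = 0: RHS = 10, y in [6, 7]  -> 2 point(s)
  x = 2: RHS = 12, y in [5, 8]  -> 2 point(s)
  x = 4: RHS = 10, y in [6, 7]  -> 2 point(s)
  x = 5: RHS = 3, y in [4, 9]  -> 2 point(s)
  x = 6: RHS = 0, y in [0]  -> 1 point(s)
  x = 8: RHS = 4, y in [2, 11]  -> 2 point(s)
  x = 9: RHS = 10, y in [6, 7]  -> 2 point(s)
  x = 12: RHS = 12, y in [5, 8]  -> 2 point(s)
Affine points: 15. Add the point at infinity: total = 16.

#E(F_13) = 16


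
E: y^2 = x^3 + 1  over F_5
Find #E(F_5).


For each x in F_5, count y with y^2 = x^3 + 0 x + 1 mod 5:
  x = 0: RHS = 1, y in [1, 4]  -> 2 point(s)
  x = 2: RHS = 4, y in [2, 3]  -> 2 point(s)
  x = 4: RHS = 0, y in [0]  -> 1 point(s)
Affine points: 5. Add the point at infinity: total = 6.

#E(F_5) = 6


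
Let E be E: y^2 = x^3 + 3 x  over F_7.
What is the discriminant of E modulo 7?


4 a^3 + 27 b^2 = 4*3^3 + 27*0^2 = 108 + 0 = 108
Delta = -16 * (108) = -1728
Delta mod 7 = 1

Delta = 1 (mod 7)


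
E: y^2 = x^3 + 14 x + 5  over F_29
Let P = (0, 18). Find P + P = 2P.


Doubling: s = (3 x1^2 + a) / (2 y1)
s = (3*0^2 + 14) / (2*18) mod 29 = 2
x3 = s^2 - 2 x1 mod 29 = 2^2 - 2*0 = 4
y3 = s (x1 - x3) - y1 mod 29 = 2 * (0 - 4) - 18 = 3

2P = (4, 3)


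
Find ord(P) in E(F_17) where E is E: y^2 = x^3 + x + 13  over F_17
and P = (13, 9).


Compute successive multiples of P until we hit O:
  1P = (13, 9)
  2P = (12, 6)
  3P = (1, 10)
  4P = (1, 7)
  5P = (12, 11)
  6P = (13, 8)
  7P = O

ord(P) = 7


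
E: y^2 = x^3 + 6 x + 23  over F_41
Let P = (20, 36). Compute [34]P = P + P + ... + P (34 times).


k = 34 = 100010_2 (binary, LSB first: 010001)
Double-and-add from P = (20, 36):
  bit 0 = 0: acc unchanged = O
  bit 1 = 1: acc = O + (33, 23) = (33, 23)
  bit 2 = 0: acc unchanged = (33, 23)
  bit 3 = 0: acc unchanged = (33, 23)
  bit 4 = 0: acc unchanged = (33, 23)
  bit 5 = 1: acc = (33, 23) + (30, 26) = (20, 5)

34P = (20, 5)


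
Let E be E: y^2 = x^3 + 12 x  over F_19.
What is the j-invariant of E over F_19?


Delta = -16(4 a^3 + 27 b^2) mod 19 = 7
-1728 * (4 a)^3 = -1728 * (4*12)^3 mod 19 = 12
j = 12 * 7^(-1) mod 19 = 18

j = 18 (mod 19)


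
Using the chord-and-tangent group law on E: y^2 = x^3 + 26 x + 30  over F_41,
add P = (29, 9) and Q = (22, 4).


P != Q, so use the chord formula.
s = (y2 - y1) / (x2 - x1) = (36) / (34) mod 41 = 30
x3 = s^2 - x1 - x2 mod 41 = 30^2 - 29 - 22 = 29
y3 = s (x1 - x3) - y1 mod 41 = 30 * (29 - 29) - 9 = 32

P + Q = (29, 32)


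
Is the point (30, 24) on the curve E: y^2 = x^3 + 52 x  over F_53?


Check whether y^2 = x^3 + 52 x + 0 (mod 53) for (x, y) = (30, 24).
LHS: y^2 = 24^2 mod 53 = 46
RHS: x^3 + 52 x + 0 = 30^3 + 52*30 + 0 mod 53 = 46
LHS = RHS

Yes, on the curve


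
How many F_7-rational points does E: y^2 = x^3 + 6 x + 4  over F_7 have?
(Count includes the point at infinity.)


For each x in F_7, count y with y^2 = x^3 + 6 x + 4 mod 7:
  x = 0: RHS = 4, y in [2, 5]  -> 2 point(s)
  x = 1: RHS = 4, y in [2, 5]  -> 2 point(s)
  x = 3: RHS = 0, y in [0]  -> 1 point(s)
  x = 4: RHS = 1, y in [1, 6]  -> 2 point(s)
  x = 6: RHS = 4, y in [2, 5]  -> 2 point(s)
Affine points: 9. Add the point at infinity: total = 10.

#E(F_7) = 10


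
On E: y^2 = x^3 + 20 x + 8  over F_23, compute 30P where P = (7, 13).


k = 30 = 11110_2 (binary, LSB first: 01111)
Double-and-add from P = (7, 13):
  bit 0 = 0: acc unchanged = O
  bit 1 = 1: acc = O + (13, 21) = (13, 21)
  bit 2 = 1: acc = (13, 21) + (3, 7) = (20, 6)
  bit 3 = 1: acc = (20, 6) + (19, 5) = (8, 6)
  bit 4 = 1: acc = (8, 6) + (11, 8) = (7, 10)

30P = (7, 10)


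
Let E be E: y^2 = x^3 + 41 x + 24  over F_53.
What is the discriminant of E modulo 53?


4 a^3 + 27 b^2 = 4*41^3 + 27*24^2 = 275684 + 15552 = 291236
Delta = -16 * (291236) = -4659776
Delta mod 53 = 37

Delta = 37 (mod 53)


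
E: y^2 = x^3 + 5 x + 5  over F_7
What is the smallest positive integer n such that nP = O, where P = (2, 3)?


Compute successive multiples of P until we hit O:
  1P = (2, 3)
  2P = (5, 6)
  3P = (1, 5)
  4P = (1, 2)
  5P = (5, 1)
  6P = (2, 4)
  7P = O

ord(P) = 7


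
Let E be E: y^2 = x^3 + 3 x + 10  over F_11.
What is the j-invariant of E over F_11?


Delta = -16(4 a^3 + 27 b^2) mod 11 = 7
-1728 * (4 a)^3 = -1728 * (4*3)^3 mod 11 = 10
j = 10 * 7^(-1) mod 11 = 3

j = 3 (mod 11)


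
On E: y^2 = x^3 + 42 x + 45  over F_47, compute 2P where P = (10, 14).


Doubling: s = (3 x1^2 + a) / (2 y1)
s = (3*10^2 + 42) / (2*14) mod 47 = 29
x3 = s^2 - 2 x1 mod 47 = 29^2 - 2*10 = 22
y3 = s (x1 - x3) - y1 mod 47 = 29 * (10 - 22) - 14 = 14

2P = (22, 14)


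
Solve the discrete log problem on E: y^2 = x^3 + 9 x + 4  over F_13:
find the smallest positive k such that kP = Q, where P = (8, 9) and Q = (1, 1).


Enumerate multiples of P until we hit Q = (1, 1):
  1P = (8, 9)
  2P = (0, 11)
  3P = (1, 12)
  4P = (1, 1)
Match found at i = 4.

k = 4


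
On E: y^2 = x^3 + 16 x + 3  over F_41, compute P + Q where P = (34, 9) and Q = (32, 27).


P != Q, so use the chord formula.
s = (y2 - y1) / (x2 - x1) = (18) / (39) mod 41 = 32
x3 = s^2 - x1 - x2 mod 41 = 32^2 - 34 - 32 = 15
y3 = s (x1 - x3) - y1 mod 41 = 32 * (34 - 15) - 9 = 25

P + Q = (15, 25)


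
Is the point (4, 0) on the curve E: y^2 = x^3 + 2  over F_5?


Check whether y^2 = x^3 + 0 x + 2 (mod 5) for (x, y) = (4, 0).
LHS: y^2 = 0^2 mod 5 = 0
RHS: x^3 + 0 x + 2 = 4^3 + 0*4 + 2 mod 5 = 1
LHS != RHS

No, not on the curve


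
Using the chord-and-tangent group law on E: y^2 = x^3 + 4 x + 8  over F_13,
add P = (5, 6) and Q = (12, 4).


P != Q, so use the chord formula.
s = (y2 - y1) / (x2 - x1) = (11) / (7) mod 13 = 9
x3 = s^2 - x1 - x2 mod 13 = 9^2 - 5 - 12 = 12
y3 = s (x1 - x3) - y1 mod 13 = 9 * (5 - 12) - 6 = 9

P + Q = (12, 9)


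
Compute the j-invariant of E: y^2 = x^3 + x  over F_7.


Delta = -16(4 a^3 + 27 b^2) mod 7 = 6
-1728 * (4 a)^3 = -1728 * (4*1)^3 mod 7 = 1
j = 1 * 6^(-1) mod 7 = 6

j = 6 (mod 7)


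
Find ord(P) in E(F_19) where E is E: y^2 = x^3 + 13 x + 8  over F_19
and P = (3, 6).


Compute successive multiples of P until we hit O:
  1P = (3, 6)
  2P = (3, 13)
  3P = O

ord(P) = 3


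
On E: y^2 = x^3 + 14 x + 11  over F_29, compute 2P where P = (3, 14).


Doubling: s = (3 x1^2 + a) / (2 y1)
s = (3*3^2 + 14) / (2*14) mod 29 = 17
x3 = s^2 - 2 x1 mod 29 = 17^2 - 2*3 = 22
y3 = s (x1 - x3) - y1 mod 29 = 17 * (3 - 22) - 14 = 11

2P = (22, 11)


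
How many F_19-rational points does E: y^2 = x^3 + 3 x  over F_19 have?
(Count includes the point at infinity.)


For each x in F_19, count y with y^2 = x^3 + 3 x + 0 mod 19:
  x = 0: RHS = 0, y in [0]  -> 1 point(s)
  x = 1: RHS = 4, y in [2, 17]  -> 2 point(s)
  x = 3: RHS = 17, y in [6, 13]  -> 2 point(s)
  x = 4: RHS = 0, y in [0]  -> 1 point(s)
  x = 5: RHS = 7, y in [8, 11]  -> 2 point(s)
  x = 6: RHS = 6, y in [5, 14]  -> 2 point(s)
  x = 8: RHS = 4, y in [2, 17]  -> 2 point(s)
  x = 10: RHS = 4, y in [2, 17]  -> 2 point(s)
  x = 12: RHS = 16, y in [4, 15]  -> 2 point(s)
  x = 15: RHS = 0, y in [0]  -> 1 point(s)
  x = 17: RHS = 5, y in [9, 10]  -> 2 point(s)
Affine points: 19. Add the point at infinity: total = 20.

#E(F_19) = 20


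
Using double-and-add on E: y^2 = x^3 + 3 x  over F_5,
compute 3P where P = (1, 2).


k = 3 = 11_2 (binary, LSB first: 11)
Double-and-add from P = (1, 2):
  bit 0 = 1: acc = O + (1, 2) = (1, 2)
  bit 1 = 1: acc = (1, 2) + (4, 1) = (4, 4)

3P = (4, 4)


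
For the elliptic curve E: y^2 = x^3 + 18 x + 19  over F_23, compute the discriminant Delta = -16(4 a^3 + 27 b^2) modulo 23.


4 a^3 + 27 b^2 = 4*18^3 + 27*19^2 = 23328 + 9747 = 33075
Delta = -16 * (33075) = -529200
Delta mod 23 = 7

Delta = 7 (mod 23)


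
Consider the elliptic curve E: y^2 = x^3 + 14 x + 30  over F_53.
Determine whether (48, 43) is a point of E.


Check whether y^2 = x^3 + 14 x + 30 (mod 53) for (x, y) = (48, 43).
LHS: y^2 = 43^2 mod 53 = 47
RHS: x^3 + 14 x + 30 = 48^3 + 14*48 + 30 mod 53 = 47
LHS = RHS

Yes, on the curve


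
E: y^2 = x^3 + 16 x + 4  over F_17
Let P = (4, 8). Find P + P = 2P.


Doubling: s = (3 x1^2 + a) / (2 y1)
s = (3*4^2 + 16) / (2*8) mod 17 = 4
x3 = s^2 - 2 x1 mod 17 = 4^2 - 2*4 = 8
y3 = s (x1 - x3) - y1 mod 17 = 4 * (4 - 8) - 8 = 10

2P = (8, 10)


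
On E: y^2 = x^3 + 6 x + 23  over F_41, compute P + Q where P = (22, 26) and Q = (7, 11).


P != Q, so use the chord formula.
s = (y2 - y1) / (x2 - x1) = (26) / (26) mod 41 = 1
x3 = s^2 - x1 - x2 mod 41 = 1^2 - 22 - 7 = 13
y3 = s (x1 - x3) - y1 mod 41 = 1 * (22 - 13) - 26 = 24

P + Q = (13, 24)


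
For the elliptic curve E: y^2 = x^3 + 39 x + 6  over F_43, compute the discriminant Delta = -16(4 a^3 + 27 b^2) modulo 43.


4 a^3 + 27 b^2 = 4*39^3 + 27*6^2 = 237276 + 972 = 238248
Delta = -16 * (238248) = -3811968
Delta mod 43 = 25

Delta = 25 (mod 43)


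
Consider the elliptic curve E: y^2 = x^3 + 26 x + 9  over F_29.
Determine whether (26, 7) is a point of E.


Check whether y^2 = x^3 + 26 x + 9 (mod 29) for (x, y) = (26, 7).
LHS: y^2 = 7^2 mod 29 = 20
RHS: x^3 + 26 x + 9 = 26^3 + 26*26 + 9 mod 29 = 20
LHS = RHS

Yes, on the curve


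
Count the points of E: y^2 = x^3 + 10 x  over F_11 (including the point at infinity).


For each x in F_11, count y with y^2 = x^3 + 10 x + 0 mod 11:
  x = 0: RHS = 0, y in [0]  -> 1 point(s)
  x = 1: RHS = 0, y in [0]  -> 1 point(s)
  x = 4: RHS = 5, y in [4, 7]  -> 2 point(s)
  x = 6: RHS = 1, y in [1, 10]  -> 2 point(s)
  x = 8: RHS = 9, y in [3, 8]  -> 2 point(s)
  x = 9: RHS = 5, y in [4, 7]  -> 2 point(s)
  x = 10: RHS = 0, y in [0]  -> 1 point(s)
Affine points: 11. Add the point at infinity: total = 12.

#E(F_11) = 12


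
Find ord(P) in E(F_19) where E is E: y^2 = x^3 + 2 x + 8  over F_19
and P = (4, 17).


Compute successive multiples of P until we hit O:
  1P = (4, 17)
  2P = (1, 12)
  3P = (2, 18)
  4P = (18, 9)
  5P = (14, 5)
  6P = (7, 17)
  7P = (8, 2)
  8P = (8, 17)
  ... (continuing to 15P)
  15P = O

ord(P) = 15


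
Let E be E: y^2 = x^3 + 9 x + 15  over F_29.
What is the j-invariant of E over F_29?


Delta = -16(4 a^3 + 27 b^2) mod 29 = 13
-1728 * (4 a)^3 = -1728 * (4*9)^3 mod 29 = 27
j = 27 * 13^(-1) mod 29 = 11

j = 11 (mod 29)


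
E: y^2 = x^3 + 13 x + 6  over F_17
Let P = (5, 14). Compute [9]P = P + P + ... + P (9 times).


k = 9 = 1001_2 (binary, LSB first: 1001)
Double-and-add from P = (5, 14):
  bit 0 = 1: acc = O + (5, 14) = (5, 14)
  bit 1 = 0: acc unchanged = (5, 14)
  bit 2 = 0: acc unchanged = (5, 14)
  bit 3 = 1: acc = (5, 14) + (14, 12) = (14, 5)

9P = (14, 5)


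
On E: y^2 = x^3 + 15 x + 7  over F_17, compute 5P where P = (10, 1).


k = 5 = 101_2 (binary, LSB first: 101)
Double-and-add from P = (10, 1):
  bit 0 = 1: acc = O + (10, 1) = (10, 1)
  bit 1 = 0: acc unchanged = (10, 1)
  bit 2 = 1: acc = (10, 1) + (9, 2) = (16, 5)

5P = (16, 5)


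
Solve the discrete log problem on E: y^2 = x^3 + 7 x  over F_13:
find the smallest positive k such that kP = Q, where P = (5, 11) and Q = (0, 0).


Enumerate multiples of P until we hit Q = (0, 0):
  1P = (5, 11)
  2P = (4, 1)
  3P = (0, 0)
Match found at i = 3.

k = 3


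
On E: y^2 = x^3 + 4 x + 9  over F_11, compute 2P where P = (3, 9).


Doubling: s = (3 x1^2 + a) / (2 y1)
s = (3*3^2 + 4) / (2*9) mod 11 = 6
x3 = s^2 - 2 x1 mod 11 = 6^2 - 2*3 = 8
y3 = s (x1 - x3) - y1 mod 11 = 6 * (3 - 8) - 9 = 5

2P = (8, 5)


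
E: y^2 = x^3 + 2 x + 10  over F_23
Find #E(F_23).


For each x in F_23, count y with y^2 = x^3 + 2 x + 10 mod 23:
  x = 1: RHS = 13, y in [6, 17]  -> 2 point(s)
  x = 4: RHS = 13, y in [6, 17]  -> 2 point(s)
  x = 6: RHS = 8, y in [10, 13]  -> 2 point(s)
  x = 8: RHS = 9, y in [3, 20]  -> 2 point(s)
  x = 10: RHS = 18, y in [8, 15]  -> 2 point(s)
  x = 11: RHS = 6, y in [11, 12]  -> 2 point(s)
  x = 13: RHS = 2, y in [5, 18]  -> 2 point(s)
  x = 17: RHS = 12, y in [9, 14]  -> 2 point(s)
  x = 18: RHS = 13, y in [6, 17]  -> 2 point(s)
  x = 20: RHS = 0, y in [0]  -> 1 point(s)
Affine points: 19. Add the point at infinity: total = 20.

#E(F_23) = 20


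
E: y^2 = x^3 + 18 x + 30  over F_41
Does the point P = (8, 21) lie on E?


Check whether y^2 = x^3 + 18 x + 30 (mod 41) for (x, y) = (8, 21).
LHS: y^2 = 21^2 mod 41 = 31
RHS: x^3 + 18 x + 30 = 8^3 + 18*8 + 30 mod 41 = 30
LHS != RHS

No, not on the curve


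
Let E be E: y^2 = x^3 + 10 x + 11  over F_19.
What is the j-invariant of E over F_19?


Delta = -16(4 a^3 + 27 b^2) mod 19 = 8
-1728 * (4 a)^3 = -1728 * (4*10)^3 mod 19 = 8
j = 8 * 8^(-1) mod 19 = 1

j = 1 (mod 19)


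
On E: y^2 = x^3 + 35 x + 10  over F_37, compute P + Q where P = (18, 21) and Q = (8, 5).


P != Q, so use the chord formula.
s = (y2 - y1) / (x2 - x1) = (21) / (27) mod 37 = 9
x3 = s^2 - x1 - x2 mod 37 = 9^2 - 18 - 8 = 18
y3 = s (x1 - x3) - y1 mod 37 = 9 * (18 - 18) - 21 = 16

P + Q = (18, 16)


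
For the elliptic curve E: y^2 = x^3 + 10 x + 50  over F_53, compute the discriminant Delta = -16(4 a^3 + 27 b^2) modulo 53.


4 a^3 + 27 b^2 = 4*10^3 + 27*50^2 = 4000 + 67500 = 71500
Delta = -16 * (71500) = -1144000
Delta mod 53 = 5

Delta = 5 (mod 53)


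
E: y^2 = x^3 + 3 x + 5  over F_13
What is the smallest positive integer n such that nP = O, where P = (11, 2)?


Compute successive multiples of P until we hit O:
  1P = (11, 2)
  2P = (1, 3)
  3P = (4, 9)
  4P = (12, 12)
  5P = (12, 1)
  6P = (4, 4)
  7P = (1, 10)
  8P = (11, 11)
  ... (continuing to 9P)
  9P = O

ord(P) = 9


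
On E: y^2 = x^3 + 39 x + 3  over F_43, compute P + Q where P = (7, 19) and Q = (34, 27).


P != Q, so use the chord formula.
s = (y2 - y1) / (x2 - x1) = (8) / (27) mod 43 = 21
x3 = s^2 - x1 - x2 mod 43 = 21^2 - 7 - 34 = 13
y3 = s (x1 - x3) - y1 mod 43 = 21 * (7 - 13) - 19 = 27

P + Q = (13, 27)


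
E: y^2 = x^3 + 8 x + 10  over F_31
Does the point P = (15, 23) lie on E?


Check whether y^2 = x^3 + 8 x + 10 (mod 31) for (x, y) = (15, 23).
LHS: y^2 = 23^2 mod 31 = 2
RHS: x^3 + 8 x + 10 = 15^3 + 8*15 + 10 mod 31 = 2
LHS = RHS

Yes, on the curve


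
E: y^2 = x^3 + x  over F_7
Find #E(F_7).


For each x in F_7, count y with y^2 = x^3 + 1 x + 0 mod 7:
  x = 0: RHS = 0, y in [0]  -> 1 point(s)
  x = 1: RHS = 2, y in [3, 4]  -> 2 point(s)
  x = 3: RHS = 2, y in [3, 4]  -> 2 point(s)
  x = 5: RHS = 4, y in [2, 5]  -> 2 point(s)
Affine points: 7. Add the point at infinity: total = 8.

#E(F_7) = 8


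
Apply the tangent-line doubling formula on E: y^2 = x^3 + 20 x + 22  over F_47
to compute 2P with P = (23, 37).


Doubling: s = (3 x1^2 + a) / (2 y1)
s = (3*23^2 + 20) / (2*37) mod 47 = 16
x3 = s^2 - 2 x1 mod 47 = 16^2 - 2*23 = 22
y3 = s (x1 - x3) - y1 mod 47 = 16 * (23 - 22) - 37 = 26

2P = (22, 26)


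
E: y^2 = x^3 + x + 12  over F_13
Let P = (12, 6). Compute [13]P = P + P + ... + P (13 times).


k = 13 = 1101_2 (binary, LSB first: 1011)
Double-and-add from P = (12, 6):
  bit 0 = 1: acc = O + (12, 6) = (12, 6)
  bit 1 = 0: acc unchanged = (12, 6)
  bit 2 = 1: acc = (12, 6) + (2, 10) = (8, 8)
  bit 3 = 1: acc = (8, 8) + (9, 3) = (8, 5)

13P = (8, 5)


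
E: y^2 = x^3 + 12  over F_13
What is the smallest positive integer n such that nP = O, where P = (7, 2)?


Compute successive multiples of P until we hit O:
  1P = (7, 2)
  2P = (0, 5)
  3P = (3, 0)
  4P = (0, 8)
  5P = (7, 11)
  6P = O

ord(P) = 6


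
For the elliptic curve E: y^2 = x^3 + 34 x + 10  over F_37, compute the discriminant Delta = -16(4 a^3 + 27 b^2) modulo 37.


4 a^3 + 27 b^2 = 4*34^3 + 27*10^2 = 157216 + 2700 = 159916
Delta = -16 * (159916) = -2558656
Delta mod 37 = 5

Delta = 5 (mod 37)


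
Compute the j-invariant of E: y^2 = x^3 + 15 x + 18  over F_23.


Delta = -16(4 a^3 + 27 b^2) mod 23 = 3
-1728 * (4 a)^3 = -1728 * (4*15)^3 mod 23 = 2
j = 2 * 3^(-1) mod 23 = 16

j = 16 (mod 23)


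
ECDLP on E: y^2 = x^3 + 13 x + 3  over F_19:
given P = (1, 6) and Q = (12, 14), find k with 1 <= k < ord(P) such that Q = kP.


Enumerate multiples of P until we hit Q = (12, 14):
  1P = (1, 6)
  2P = (4, 9)
  3P = (15, 18)
  4P = (8, 7)
  5P = (17, 8)
  6P = (12, 14)
Match found at i = 6.

k = 6


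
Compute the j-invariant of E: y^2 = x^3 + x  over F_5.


Delta = -16(4 a^3 + 27 b^2) mod 5 = 1
-1728 * (4 a)^3 = -1728 * (4*1)^3 mod 5 = 3
j = 3 * 1^(-1) mod 5 = 3

j = 3 (mod 5)


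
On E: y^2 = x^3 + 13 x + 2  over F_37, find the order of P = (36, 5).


Compute successive multiples of P until we hit O:
  1P = (36, 5)
  2P = (9, 16)
  3P = (18, 0)
  4P = (9, 21)
  5P = (36, 32)
  6P = O

ord(P) = 6


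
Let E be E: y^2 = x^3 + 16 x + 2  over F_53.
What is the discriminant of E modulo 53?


4 a^3 + 27 b^2 = 4*16^3 + 27*2^2 = 16384 + 108 = 16492
Delta = -16 * (16492) = -263872
Delta mod 53 = 15

Delta = 15 (mod 53)


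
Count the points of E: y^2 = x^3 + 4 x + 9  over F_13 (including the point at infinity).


For each x in F_13, count y with y^2 = x^3 + 4 x + 9 mod 13:
  x = 0: RHS = 9, y in [3, 10]  -> 2 point(s)
  x = 1: RHS = 1, y in [1, 12]  -> 2 point(s)
  x = 2: RHS = 12, y in [5, 8]  -> 2 point(s)
  x = 3: RHS = 9, y in [3, 10]  -> 2 point(s)
  x = 7: RHS = 3, y in [4, 9]  -> 2 point(s)
  x = 10: RHS = 9, y in [3, 10]  -> 2 point(s)
  x = 12: RHS = 4, y in [2, 11]  -> 2 point(s)
Affine points: 14. Add the point at infinity: total = 15.

#E(F_13) = 15


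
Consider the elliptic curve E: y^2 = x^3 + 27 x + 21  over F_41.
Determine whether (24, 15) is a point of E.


Check whether y^2 = x^3 + 27 x + 21 (mod 41) for (x, y) = (24, 15).
LHS: y^2 = 15^2 mod 41 = 20
RHS: x^3 + 27 x + 21 = 24^3 + 27*24 + 21 mod 41 = 20
LHS = RHS

Yes, on the curve


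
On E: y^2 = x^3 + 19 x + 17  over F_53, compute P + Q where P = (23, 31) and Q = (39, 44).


P != Q, so use the chord formula.
s = (y2 - y1) / (x2 - x1) = (13) / (16) mod 53 = 24
x3 = s^2 - x1 - x2 mod 53 = 24^2 - 23 - 39 = 37
y3 = s (x1 - x3) - y1 mod 53 = 24 * (23 - 37) - 31 = 4

P + Q = (37, 4)


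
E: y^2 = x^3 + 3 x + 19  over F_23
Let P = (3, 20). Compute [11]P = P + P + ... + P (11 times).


k = 11 = 1011_2 (binary, LSB first: 1101)
Double-and-add from P = (3, 20):
  bit 0 = 1: acc = O + (3, 20) = (3, 20)
  bit 1 = 1: acc = (3, 20) + (19, 14) = (13, 1)
  bit 2 = 0: acc unchanged = (13, 1)
  bit 3 = 1: acc = (13, 1) + (9, 4) = (3, 3)

11P = (3, 3)


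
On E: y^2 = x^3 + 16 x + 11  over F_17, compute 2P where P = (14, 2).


Doubling: s = (3 x1^2 + a) / (2 y1)
s = (3*14^2 + 16) / (2*2) mod 17 = 15
x3 = s^2 - 2 x1 mod 17 = 15^2 - 2*14 = 10
y3 = s (x1 - x3) - y1 mod 17 = 15 * (14 - 10) - 2 = 7

2P = (10, 7)


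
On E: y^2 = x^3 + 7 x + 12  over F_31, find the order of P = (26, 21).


Compute successive multiples of P until we hit O:
  1P = (26, 21)
  2P = (11, 26)
  3P = (1, 12)
  4P = (14, 23)
  5P = (16, 29)
  6P = (7, 1)
  7P = (18, 7)
  8P = (23, 23)
  ... (continuing to 25P)
  25P = O

ord(P) = 25


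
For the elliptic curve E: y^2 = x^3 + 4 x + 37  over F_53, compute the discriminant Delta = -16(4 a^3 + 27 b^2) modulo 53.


4 a^3 + 27 b^2 = 4*4^3 + 27*37^2 = 256 + 36963 = 37219
Delta = -16 * (37219) = -595504
Delta mod 53 = 4

Delta = 4 (mod 53)


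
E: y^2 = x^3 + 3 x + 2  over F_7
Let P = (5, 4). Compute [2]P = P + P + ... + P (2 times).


k = 2 = 10_2 (binary, LSB first: 01)
Double-and-add from P = (5, 4):
  bit 0 = 0: acc unchanged = O
  bit 1 = 1: acc = O + (5, 3) = (5, 3)

2P = (5, 3)


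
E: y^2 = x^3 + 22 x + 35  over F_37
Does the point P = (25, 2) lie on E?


Check whether y^2 = x^3 + 22 x + 35 (mod 37) for (x, y) = (25, 2).
LHS: y^2 = 2^2 mod 37 = 4
RHS: x^3 + 22 x + 35 = 25^3 + 22*25 + 35 mod 37 = 4
LHS = RHS

Yes, on the curve


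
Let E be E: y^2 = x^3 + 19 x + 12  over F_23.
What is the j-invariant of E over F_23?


Delta = -16(4 a^3 + 27 b^2) mod 23 = 9
-1728 * (4 a)^3 = -1728 * (4*19)^3 mod 23 = 6
j = 6 * 9^(-1) mod 23 = 16

j = 16 (mod 23)


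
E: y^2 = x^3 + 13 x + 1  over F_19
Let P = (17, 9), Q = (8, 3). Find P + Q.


P != Q, so use the chord formula.
s = (y2 - y1) / (x2 - x1) = (13) / (10) mod 19 = 7
x3 = s^2 - x1 - x2 mod 19 = 7^2 - 17 - 8 = 5
y3 = s (x1 - x3) - y1 mod 19 = 7 * (17 - 5) - 9 = 18

P + Q = (5, 18)


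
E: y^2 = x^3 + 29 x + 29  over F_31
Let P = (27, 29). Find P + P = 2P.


Doubling: s = (3 x1^2 + a) / (2 y1)
s = (3*27^2 + 29) / (2*29) mod 31 = 4
x3 = s^2 - 2 x1 mod 31 = 4^2 - 2*27 = 24
y3 = s (x1 - x3) - y1 mod 31 = 4 * (27 - 24) - 29 = 14

2P = (24, 14)


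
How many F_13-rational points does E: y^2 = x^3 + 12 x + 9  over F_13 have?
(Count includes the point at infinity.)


For each x in F_13, count y with y^2 = x^3 + 12 x + 9 mod 13:
  x = 0: RHS = 9, y in [3, 10]  -> 2 point(s)
  x = 1: RHS = 9, y in [3, 10]  -> 2 point(s)
  x = 4: RHS = 4, y in [2, 11]  -> 2 point(s)
  x = 5: RHS = 12, y in [5, 8]  -> 2 point(s)
  x = 9: RHS = 1, y in [1, 12]  -> 2 point(s)
  x = 11: RHS = 3, y in [4, 9]  -> 2 point(s)
  x = 12: RHS = 9, y in [3, 10]  -> 2 point(s)
Affine points: 14. Add the point at infinity: total = 15.

#E(F_13) = 15
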